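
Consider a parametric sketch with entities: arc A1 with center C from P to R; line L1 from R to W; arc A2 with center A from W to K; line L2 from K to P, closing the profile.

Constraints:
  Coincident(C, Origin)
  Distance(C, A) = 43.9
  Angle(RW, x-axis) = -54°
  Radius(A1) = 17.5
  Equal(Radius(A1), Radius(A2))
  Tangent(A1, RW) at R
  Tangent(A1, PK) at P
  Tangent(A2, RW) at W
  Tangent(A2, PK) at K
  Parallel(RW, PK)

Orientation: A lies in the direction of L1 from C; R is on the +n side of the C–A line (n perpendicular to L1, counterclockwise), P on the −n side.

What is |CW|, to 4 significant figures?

47.26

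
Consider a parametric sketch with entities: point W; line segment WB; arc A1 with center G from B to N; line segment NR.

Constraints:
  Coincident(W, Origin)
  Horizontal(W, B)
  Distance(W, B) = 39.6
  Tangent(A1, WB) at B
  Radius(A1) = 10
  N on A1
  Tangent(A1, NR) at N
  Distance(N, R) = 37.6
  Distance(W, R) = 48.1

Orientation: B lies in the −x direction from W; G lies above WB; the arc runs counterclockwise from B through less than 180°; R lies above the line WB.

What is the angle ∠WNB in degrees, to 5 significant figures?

128.71°

W is at the origin; WB is horizontal with |WB| = 39.6 and B on the −x side, so B = (-39.600, 0.0000). The tangent condition forces GB to be normal to WB, so G = B + (0, 10) = (-39.600, 10.000). Since GN ⟂ NR (tangency), |GR| = √(10.0² + 37.6²) = 38.907 regardless of where N sits on A1. So R lies on both circle(W, 48.1) and circle(G, 38.907); the above-WB intersection is R = (-20.130, 43.685). N is the foot of the tangent from R: N = (-29.947, 7.3892).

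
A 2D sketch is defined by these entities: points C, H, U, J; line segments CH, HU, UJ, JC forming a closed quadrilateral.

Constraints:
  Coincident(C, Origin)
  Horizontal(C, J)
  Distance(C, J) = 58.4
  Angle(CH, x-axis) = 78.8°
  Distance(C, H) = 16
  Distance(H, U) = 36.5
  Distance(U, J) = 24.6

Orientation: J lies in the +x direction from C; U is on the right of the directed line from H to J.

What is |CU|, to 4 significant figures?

34.26

Checks: |HU| = 36.50 ✓; |UJ| = 24.60 ✓.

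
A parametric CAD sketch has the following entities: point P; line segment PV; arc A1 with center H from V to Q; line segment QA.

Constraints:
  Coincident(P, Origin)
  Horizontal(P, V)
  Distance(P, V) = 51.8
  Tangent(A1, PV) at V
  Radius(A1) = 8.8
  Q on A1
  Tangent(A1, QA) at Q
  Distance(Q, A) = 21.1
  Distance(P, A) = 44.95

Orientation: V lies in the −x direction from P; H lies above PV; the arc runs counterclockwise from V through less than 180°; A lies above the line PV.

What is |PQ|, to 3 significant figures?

43.9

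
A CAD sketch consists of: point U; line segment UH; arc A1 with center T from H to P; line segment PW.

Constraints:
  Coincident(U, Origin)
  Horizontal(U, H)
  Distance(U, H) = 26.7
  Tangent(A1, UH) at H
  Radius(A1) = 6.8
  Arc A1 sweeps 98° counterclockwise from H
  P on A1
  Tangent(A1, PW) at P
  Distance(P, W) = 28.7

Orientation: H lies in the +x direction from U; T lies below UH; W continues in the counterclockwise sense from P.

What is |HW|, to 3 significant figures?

36.3

On A1, H sits at bearing 90° from T; a 98° counterclockwise sweep puts P at bearing 188°, so P = T + 6.8·(cos 188°, sin 188°) = (20.0, -7.75). Since A1 is tangent to PW there, TP ⟂ PW, so PW runs along (−sin 188°, cos 188°); with |PW| = 28.7, W = (24.0, -36.2). Then |HW| = |W − H| = 36.3.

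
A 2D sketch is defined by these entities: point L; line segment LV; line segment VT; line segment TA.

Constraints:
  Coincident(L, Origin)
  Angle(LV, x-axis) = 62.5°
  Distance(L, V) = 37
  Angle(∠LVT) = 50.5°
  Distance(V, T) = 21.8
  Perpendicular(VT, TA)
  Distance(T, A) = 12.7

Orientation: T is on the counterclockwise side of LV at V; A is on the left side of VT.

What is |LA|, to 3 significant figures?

15.9

L is at the origin; LV runs at 62.5° with length 37.0, so V = 37.0·(cos 62.5°, sin 62.5°) = (17.1, 32.8). ∠LVT = 50.5°, so VT runs at 62.5° + (180° − 50.5°) = 192° from the x-axis; with |VT| = 21.8, T = V + 21.8·(cos 192°, sin 192°) = (-4.24, 28.3). VT is perpendicular to TA; with |TA| = 12.7 on the left of VT, A = T + 12.7·(0.208, -0.978) = (-1.60, 15.9). Then |LA| = |A − L| = 15.9.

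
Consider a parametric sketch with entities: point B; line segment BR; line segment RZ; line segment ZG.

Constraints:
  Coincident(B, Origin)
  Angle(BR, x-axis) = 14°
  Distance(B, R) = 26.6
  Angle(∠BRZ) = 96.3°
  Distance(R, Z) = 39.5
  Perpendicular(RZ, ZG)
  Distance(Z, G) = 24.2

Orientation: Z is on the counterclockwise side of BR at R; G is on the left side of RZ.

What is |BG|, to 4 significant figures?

42.48

B is at the origin; BR runs at 14.0° with length 26.6, so R = 26.6·(cos 14.0°, sin 14.0°) = (25.81, 6.435). ∠BRZ = 96.3°, so RZ runs at 14.0° + (180° − 96.3°) = 97.70° from the x-axis; with |RZ| = 39.5, Z = R + 39.5·(cos 97.70°, sin 97.70°) = (20.52, 45.58). The perpendicularity gives ZG at right angles to RZ; with |ZG| = 24.2 on the left of RZ, G = Z + 24.2·(-0.9910, -0.1340) = (-3.464, 42.34). Then |BG| = |G − B| = 42.48.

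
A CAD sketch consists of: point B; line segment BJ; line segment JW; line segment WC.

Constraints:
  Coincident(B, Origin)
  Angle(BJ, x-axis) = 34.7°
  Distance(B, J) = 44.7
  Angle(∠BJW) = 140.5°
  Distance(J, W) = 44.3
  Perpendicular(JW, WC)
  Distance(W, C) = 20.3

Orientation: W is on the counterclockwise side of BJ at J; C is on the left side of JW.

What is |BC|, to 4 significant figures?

79.21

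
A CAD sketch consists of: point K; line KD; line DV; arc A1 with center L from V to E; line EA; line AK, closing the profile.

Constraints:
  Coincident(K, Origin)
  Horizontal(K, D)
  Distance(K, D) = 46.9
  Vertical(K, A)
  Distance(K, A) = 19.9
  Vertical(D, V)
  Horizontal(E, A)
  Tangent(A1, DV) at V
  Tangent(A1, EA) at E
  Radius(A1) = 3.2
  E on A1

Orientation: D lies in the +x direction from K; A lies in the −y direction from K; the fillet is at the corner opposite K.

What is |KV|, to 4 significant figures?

49.78

K is at the origin; KD is horizontal with |KD| = 46.9 and D on the +x side, so D = (46.90, 0.000). K and A share the same x with |KA| = 19.9 and A on the −y side, so A = (0.000, -19.90). The virtual corner opposite K is at (46.90, -19.90). Since A1 is tangent to DV there, LV ⟂ DV and tangency of A1 to EA means the radius LE is perpendicular to EA, with radius 3.2, so the center L sits 3.2 in from both sides at L = (43.70, -16.70). That places the tangent points at V = (46.90, -16.70) on DV and E = (43.70, -19.90) on EA. Then |KV| = |V − K| = 49.78.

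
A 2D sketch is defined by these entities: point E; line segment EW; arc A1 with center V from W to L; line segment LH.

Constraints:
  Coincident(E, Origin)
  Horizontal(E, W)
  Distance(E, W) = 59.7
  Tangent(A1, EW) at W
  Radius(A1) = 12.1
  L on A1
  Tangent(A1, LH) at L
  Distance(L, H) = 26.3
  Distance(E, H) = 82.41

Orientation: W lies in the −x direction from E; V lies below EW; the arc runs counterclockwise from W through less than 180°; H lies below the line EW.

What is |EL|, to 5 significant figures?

72.679

E is at the origin; E and W share the same y with |EW| = 59.7 and W on the −x side, so W = (-59.700, 0.0000). The tangent condition forces VW to be normal to EW, so V = W + (0, -12.1) = (-59.700, -12.100). Since VL ⟂ LH (tangency), |VH| = √(12.1² + 26.3²) = 28.950 regardless of where L sits on A1. So H lies on both circle(E, 82.41) and circle(V, 28.950); the below-EW intersection is H = (-73.305, -37.654). L is the foot of the tangent from H: L = (-71.780, -11.398).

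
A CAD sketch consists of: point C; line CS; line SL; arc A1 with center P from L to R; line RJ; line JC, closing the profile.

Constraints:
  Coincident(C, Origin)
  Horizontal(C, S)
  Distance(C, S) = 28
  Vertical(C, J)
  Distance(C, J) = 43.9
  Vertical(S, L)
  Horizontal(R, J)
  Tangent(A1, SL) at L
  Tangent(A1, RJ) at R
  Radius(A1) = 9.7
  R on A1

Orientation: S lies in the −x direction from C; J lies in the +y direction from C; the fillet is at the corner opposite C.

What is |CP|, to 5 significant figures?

38.788

C is at the origin; CS is horizontal with |CS| = 28.0 and S on the −x side, so S = (-28.000, 0.0000). C and J share the same x with |CJ| = 43.9 and J on the +y side, so J = (0.0000, 43.900). The virtual corner opposite C is at (-28.000, 43.900). A1 meets SL tangentially, so PL is at right angles to SL and the tangent condition forces PR to be normal to RJ, with radius 9.7, so the center P sits 9.7 in from both sides at P = (-18.300, 34.200). Then |CP| = |P − C| = 38.788.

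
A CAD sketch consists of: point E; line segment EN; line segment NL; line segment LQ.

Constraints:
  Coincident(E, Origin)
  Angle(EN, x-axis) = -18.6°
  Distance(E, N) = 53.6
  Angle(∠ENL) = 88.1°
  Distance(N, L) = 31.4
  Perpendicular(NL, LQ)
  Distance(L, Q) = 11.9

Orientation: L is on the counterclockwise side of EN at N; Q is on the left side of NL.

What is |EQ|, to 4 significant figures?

51.13

E is at the origin; EN runs at -18.6° with length 53.6, so N = 53.6·(cos -18.6°, sin -18.6°) = (50.80, -17.10). ∠ENL = 88.1°, so NL runs at -18.6° + (180° − 88.1°) = 73.30° from the x-axis; with |NL| = 31.4, L = N + 31.4·(cos 73.30°, sin 73.30°) = (59.82, 12.98). The perpendicularity gives LQ at right angles to NL; with |LQ| = 11.9 on the left of NL, Q = L + 11.9·(-0.9578, 0.2874) = (48.43, 16.40). Then |EQ| = |Q − E| = 51.13.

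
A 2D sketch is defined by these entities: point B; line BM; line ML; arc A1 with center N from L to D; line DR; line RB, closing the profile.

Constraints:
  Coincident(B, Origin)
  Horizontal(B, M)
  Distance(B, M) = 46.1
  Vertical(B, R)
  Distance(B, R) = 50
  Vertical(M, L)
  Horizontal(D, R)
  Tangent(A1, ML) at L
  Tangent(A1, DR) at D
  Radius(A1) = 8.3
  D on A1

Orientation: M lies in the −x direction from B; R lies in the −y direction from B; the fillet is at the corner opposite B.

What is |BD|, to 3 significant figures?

62.7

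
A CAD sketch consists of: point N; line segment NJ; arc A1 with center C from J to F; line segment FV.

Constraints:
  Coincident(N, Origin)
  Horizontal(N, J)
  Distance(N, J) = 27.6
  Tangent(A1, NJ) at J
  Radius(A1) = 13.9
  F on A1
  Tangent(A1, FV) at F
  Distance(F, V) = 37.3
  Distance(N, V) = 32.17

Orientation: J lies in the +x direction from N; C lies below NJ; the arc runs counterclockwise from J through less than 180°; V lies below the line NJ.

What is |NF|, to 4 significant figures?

18.11

Checks: |CF| = 13.90 ✓; ∠(CF, FV) = 90.00° ✓; |FV| = 37.30 ✓; |NV| = 32.17 ✓.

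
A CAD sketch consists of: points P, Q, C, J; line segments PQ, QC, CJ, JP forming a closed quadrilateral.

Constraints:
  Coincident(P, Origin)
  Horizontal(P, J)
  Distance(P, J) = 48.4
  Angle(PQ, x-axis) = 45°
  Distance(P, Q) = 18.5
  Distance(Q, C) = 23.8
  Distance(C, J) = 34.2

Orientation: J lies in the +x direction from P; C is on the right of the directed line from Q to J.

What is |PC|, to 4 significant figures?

19.06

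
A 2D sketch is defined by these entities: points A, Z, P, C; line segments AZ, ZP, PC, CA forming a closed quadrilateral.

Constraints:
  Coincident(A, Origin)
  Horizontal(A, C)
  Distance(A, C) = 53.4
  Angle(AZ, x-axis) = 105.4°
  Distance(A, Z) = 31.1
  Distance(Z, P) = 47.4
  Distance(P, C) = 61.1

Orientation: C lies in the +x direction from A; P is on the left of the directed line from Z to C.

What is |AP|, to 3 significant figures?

64.6

Checks: |ZP| = 47.40 ✓; |PC| = 61.10 ✓.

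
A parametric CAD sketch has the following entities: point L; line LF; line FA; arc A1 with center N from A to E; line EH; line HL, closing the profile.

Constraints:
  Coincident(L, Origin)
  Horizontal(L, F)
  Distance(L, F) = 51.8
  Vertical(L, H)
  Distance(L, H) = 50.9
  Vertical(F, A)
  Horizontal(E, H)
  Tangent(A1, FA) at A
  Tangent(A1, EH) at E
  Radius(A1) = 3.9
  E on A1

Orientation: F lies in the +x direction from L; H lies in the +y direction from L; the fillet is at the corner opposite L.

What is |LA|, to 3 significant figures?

69.9

The virtual corner opposite L is at (51.8, 50.9). Since A1 is tangent to FA there, NA ⟂ FA and tangency of A1 to EH means the radius NE is perpendicular to EH, with radius 3.9, so the center N sits 3.9 in from both sides at N = (47.9, 47.0). That places the tangent points at A = (51.8, 47.0) on FA and E = (47.9, 50.9) on EH. Then |LA| = |A − L| = 69.9.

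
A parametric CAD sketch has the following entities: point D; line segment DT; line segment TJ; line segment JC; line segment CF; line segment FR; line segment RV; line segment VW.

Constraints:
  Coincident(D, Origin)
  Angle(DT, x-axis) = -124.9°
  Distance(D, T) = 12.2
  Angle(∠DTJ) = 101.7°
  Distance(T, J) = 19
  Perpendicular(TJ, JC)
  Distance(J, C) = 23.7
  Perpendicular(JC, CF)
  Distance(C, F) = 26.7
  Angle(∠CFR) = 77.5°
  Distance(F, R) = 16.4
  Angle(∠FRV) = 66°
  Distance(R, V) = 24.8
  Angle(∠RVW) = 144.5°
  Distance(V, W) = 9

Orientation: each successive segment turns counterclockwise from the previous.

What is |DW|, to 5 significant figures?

28.385

D is at the origin; DT runs at -124.9° with length 12.2, so T = (-6.9802, -10.006). ∠DTJ = 101.7° gives TJ at -46.600° from the x-axis; with |TJ| = 19.0, J = (6.0745, -23.811). The perpendicularity gives JC at right angles to TJ, so JC runs at 43.400°; with |JC| = 23.7, C = (23.294, -7.5268). The perpendicularity gives CF at right angles to JC, so CF runs at 133.40°; with |CF| = 26.7, F = (4.9491, 11.873). ∠CFR = 77.5° gives FR at -124.10° from the x-axis; with |FR| = 16.4, R = (-4.2454, -1.7074). ∠FRV = 66.0° gives RV at -10.100° from the x-axis; with |RV| = 24.8, V = (20.170, -6.0565). ∠RVW = 144.5° gives VW at 25.400° from the x-axis; with |VW| = 9.0, W = (28.300, -2.1961). Then |DW| = |W − D| = 28.385.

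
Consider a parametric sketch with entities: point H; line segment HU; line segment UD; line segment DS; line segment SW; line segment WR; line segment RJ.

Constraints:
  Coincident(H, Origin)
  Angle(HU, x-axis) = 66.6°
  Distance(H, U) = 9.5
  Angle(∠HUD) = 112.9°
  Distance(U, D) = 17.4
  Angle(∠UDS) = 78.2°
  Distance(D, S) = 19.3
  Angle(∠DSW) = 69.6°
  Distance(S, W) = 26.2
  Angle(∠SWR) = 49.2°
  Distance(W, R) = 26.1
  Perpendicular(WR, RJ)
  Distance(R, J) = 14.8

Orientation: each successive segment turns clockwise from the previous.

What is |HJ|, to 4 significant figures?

24.42

H is at the origin; HU runs at 66.6° with length 9.5, so U = (3.773, 8.719). ∠HUD = 112.9° gives UD at -0.5000° from the x-axis; with |UD| = 17.4, D = (21.17, 8.567). ∠UDS = 78.2° gives DS at -102.3° from the x-axis; with |DS| = 19.3, S = (17.06, -10.29). ∠DSW = 69.6° gives SW at 147.3° from the x-axis; with |SW| = 26.2, W = (-4.987, 3.864). ∠SWR = 49.2° gives WR at 16.50° from the x-axis; with |WR| = 26.1, R = (20.04, 11.28). WR is perpendicular to RJ, so RJ runs at -73.50°; with |RJ| = 14.8, J = (24.24, -2.914). Then |HJ| = |J − H| = 24.42.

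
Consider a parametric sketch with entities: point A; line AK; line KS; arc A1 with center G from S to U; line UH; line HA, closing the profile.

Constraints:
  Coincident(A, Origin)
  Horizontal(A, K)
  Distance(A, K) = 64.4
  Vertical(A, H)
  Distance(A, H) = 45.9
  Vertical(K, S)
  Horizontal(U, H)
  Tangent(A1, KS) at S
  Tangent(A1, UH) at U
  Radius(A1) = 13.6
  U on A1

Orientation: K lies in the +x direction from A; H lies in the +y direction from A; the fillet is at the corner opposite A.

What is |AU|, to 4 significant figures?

68.46

A is at the origin; AK is horizontal with |AK| = 64.4 and K on the +x side, so K = (64.40, 0.000). AH is vertical with |AH| = 45.9 and H on the +y side, so H = (0.000, 45.90). The virtual corner opposite A is at (64.40, 45.90). The tangent condition forces GS to be normal to KS and tangency of A1 to UH means the radius GU is perpendicular to UH, with radius 13.6, so the center G sits 13.6 in from both sides at G = (50.80, 32.30). That places the tangent points at S = (64.40, 32.30) on KS and U = (50.80, 45.90) on UH. Then |AU| = |U − A| = 68.46.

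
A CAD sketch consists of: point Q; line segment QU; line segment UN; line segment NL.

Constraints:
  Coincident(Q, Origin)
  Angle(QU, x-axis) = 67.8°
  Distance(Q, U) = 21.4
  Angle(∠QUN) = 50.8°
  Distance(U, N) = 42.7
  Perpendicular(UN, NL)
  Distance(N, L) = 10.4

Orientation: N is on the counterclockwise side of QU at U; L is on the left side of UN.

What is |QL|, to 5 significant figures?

29.823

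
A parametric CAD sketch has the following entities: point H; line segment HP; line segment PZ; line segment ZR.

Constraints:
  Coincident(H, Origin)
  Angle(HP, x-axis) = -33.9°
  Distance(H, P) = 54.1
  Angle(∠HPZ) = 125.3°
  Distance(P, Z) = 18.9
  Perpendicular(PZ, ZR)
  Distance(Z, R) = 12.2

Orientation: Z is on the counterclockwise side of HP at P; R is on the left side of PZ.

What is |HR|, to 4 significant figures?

59.47

H is at the origin; HP runs at -33.9° with length 54.1, so P = 54.1·(cos -33.9°, sin -33.9°) = (44.90, -30.17). ∠HPZ = 125.3°, so PZ runs at -33.9° + (180° − 125.3°) = 20.80° from the x-axis; with |PZ| = 18.9, Z = P + 18.9·(cos 20.80°, sin 20.80°) = (62.57, -23.46). PZ is perpendicular to ZR; with |ZR| = 12.2 on the left of PZ, R = Z + 12.2·(-0.3551, 0.9348) = (58.24, -12.06). Then |HR| = |R − H| = 59.47.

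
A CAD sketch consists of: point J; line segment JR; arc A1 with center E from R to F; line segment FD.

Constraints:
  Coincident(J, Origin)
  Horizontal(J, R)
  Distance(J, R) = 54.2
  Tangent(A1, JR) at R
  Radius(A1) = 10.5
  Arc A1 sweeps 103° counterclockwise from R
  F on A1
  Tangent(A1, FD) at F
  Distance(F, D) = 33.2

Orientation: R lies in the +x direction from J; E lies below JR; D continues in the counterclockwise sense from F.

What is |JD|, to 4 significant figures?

68.48

On A1, R sits at bearing 90° from E; a 103° counterclockwise sweep puts F at bearing 193°, so F = E + 10.5·(cos 193°, sin 193°) = (43.97, -12.86). A1 meets FD tangentially, so EF is at right angles to FD, so FD runs along (−sin 193°, cos 193°); with |FD| = 33.2, D = (51.44, -45.21). Then |JD| = |D − J| = 68.48.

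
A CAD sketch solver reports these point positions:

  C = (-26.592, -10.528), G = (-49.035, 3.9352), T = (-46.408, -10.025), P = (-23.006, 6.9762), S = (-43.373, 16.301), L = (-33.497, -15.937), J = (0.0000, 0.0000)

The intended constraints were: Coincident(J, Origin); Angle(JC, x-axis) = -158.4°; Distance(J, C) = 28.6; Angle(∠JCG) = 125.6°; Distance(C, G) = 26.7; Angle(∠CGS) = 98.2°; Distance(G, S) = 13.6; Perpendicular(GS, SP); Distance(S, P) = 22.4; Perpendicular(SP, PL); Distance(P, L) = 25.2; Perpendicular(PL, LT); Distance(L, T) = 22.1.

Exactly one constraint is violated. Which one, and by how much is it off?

Distance(L, T) = 22.1 — off by 7.90.

J = (0.00, 0.00) ✓; JC at -158.4° ✓; |JC| = 28.60 ✓; ∠JCG = 125.6° ✓; |CG| = 26.70 ✓; ∠CGS = 98.20° ✓; |GS| = 13.60 ✓; ∠(GS, SP) = 90.00° ✓; |SP| = 22.40 ✓; ∠(SP, PL) = 90.00° ✓; |PL| = 25.20 ✓; ∠(PL, LT) = 90.00° ✓; |LT| = 14.20 ✗.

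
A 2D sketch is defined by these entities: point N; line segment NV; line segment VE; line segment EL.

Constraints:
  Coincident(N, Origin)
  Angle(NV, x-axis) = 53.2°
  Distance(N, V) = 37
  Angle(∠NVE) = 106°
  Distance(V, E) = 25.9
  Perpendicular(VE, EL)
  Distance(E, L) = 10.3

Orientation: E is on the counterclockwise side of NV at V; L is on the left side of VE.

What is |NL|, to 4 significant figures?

44.06

N is at the origin; NV runs at 53.2° with length 37.0, so V = 37.0·(cos 53.2°, sin 53.2°) = (22.16, 29.63). ∠NVE = 106.0°, so VE runs at 53.2° + (180° − 106.0°) = 127.2° from the x-axis; with |VE| = 25.9, E = V + 25.9·(cos 127.2°, sin 127.2°) = (6.505, 50.26). VE ⟂ EL; with |EL| = 10.3 on the left of VE, L = E + 10.3·(-0.7965, -0.6046) = (-1.700, 44.03). Then |NL| = |L − N| = 44.06.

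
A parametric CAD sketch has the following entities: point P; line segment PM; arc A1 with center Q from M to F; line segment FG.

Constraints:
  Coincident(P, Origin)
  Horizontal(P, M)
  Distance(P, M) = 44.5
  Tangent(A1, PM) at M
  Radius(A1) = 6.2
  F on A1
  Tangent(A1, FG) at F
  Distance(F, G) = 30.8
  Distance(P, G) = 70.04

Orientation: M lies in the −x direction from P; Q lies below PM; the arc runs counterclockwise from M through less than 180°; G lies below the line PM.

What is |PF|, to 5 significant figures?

50.350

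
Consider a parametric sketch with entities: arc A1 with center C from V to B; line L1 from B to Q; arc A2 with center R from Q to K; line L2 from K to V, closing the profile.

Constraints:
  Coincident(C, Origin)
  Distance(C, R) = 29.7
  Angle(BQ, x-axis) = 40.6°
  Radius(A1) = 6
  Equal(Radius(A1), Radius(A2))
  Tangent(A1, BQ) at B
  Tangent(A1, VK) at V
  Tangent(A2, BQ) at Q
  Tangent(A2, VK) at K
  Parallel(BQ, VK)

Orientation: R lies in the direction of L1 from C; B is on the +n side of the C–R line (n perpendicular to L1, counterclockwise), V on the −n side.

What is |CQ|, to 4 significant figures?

30.30

The slot axis is L1's direction at 40.6°, so u = (cos 40.6°, sin 40.6°) = (0.7593, 0.6508) and n = (−sin 40.6°, cos 40.6°) = (-0.6508, 0.7593). C is at the origin and R lies 29.7 along u from C, so R = 29.7·u = (22.55, 19.33). Tangency of A1 to both parallel lines with radius 6.0 puts B and V at C ± 6.0·n: B = (-3.905, 4.556), V = (3.905, -4.556). Equal radii place Q and K the same way about R: Q = R + 6.0·n = (18.65, 23.88), K = R − 6.0·n = (26.46, 14.77). Then |CQ| = |Q − C| = 30.30.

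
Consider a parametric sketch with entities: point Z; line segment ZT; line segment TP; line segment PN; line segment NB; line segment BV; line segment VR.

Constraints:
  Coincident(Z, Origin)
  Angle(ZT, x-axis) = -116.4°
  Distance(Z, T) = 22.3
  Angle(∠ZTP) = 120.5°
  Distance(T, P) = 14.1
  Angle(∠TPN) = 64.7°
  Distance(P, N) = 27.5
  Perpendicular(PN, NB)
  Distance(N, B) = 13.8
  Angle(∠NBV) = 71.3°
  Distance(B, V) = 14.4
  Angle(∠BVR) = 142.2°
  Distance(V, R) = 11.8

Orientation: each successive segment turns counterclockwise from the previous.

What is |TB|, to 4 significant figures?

21.50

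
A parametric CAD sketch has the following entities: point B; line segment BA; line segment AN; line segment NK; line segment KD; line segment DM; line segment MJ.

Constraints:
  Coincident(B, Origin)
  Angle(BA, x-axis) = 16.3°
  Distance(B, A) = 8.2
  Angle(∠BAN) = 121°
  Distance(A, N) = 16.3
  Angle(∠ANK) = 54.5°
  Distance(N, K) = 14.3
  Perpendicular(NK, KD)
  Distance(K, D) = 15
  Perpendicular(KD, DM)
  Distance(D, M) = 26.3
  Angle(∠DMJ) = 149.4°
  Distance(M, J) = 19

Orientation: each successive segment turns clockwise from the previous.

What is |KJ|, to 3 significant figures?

43.0

B is at the origin; BA runs at 16.3° with length 8.2, so A = (7.87, 2.30). ∠BAN = 121.0° gives AN at -42.7° from the x-axis; with |AN| = 16.3, N = (19.8, -8.75). ∠ANK = 54.5° gives NK at -168° from the x-axis; with |NK| = 14.3, K = (5.85, -11.7). The perpendicularity gives KD at right angles to NK, so KD runs at 102°; with |KD| = 15.0, D = (2.78, 3.01). The perpendicularity gives DM at right angles to KD, so DM runs at 11.8°; with |DM| = 26.3, M = (28.5, 8.38). ∠DMJ = 149.4° gives MJ at -18.8° from the x-axis; with |MJ| = 19.0, J = (46.5, 2.26). Then |KJ| = |J − K| = 43.0.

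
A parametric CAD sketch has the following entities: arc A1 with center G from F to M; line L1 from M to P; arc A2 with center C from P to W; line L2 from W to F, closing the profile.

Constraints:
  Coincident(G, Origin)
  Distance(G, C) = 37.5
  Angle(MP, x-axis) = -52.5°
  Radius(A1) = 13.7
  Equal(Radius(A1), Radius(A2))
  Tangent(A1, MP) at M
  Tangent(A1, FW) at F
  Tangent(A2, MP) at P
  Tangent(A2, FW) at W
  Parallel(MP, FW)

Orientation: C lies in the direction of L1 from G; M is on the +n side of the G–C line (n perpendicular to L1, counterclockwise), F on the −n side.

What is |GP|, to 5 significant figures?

39.924

The slot axis is L1's direction at -52.5°, so u = (cos -52.5°, sin -52.5°) = (0.60876, -0.79335) and n = (−sin -52.5°, cos -52.5°) = (0.79335, 0.60876). G is at the origin and C lies 37.5 along u from G, so C = 37.5·u = (22.829, -29.751). Tangency of A1 to both parallel lines with radius 13.7 puts M and F at G ± 13.7·n: M = (10.869, 8.3400), F = (-10.869, -8.3400). Equal radii place P and W the same way about C: P = C + 13.7·n = (33.697, -21.411), W = C − 13.7·n = (11.960, -38.091). Then |GP| = |P − G| = 39.924.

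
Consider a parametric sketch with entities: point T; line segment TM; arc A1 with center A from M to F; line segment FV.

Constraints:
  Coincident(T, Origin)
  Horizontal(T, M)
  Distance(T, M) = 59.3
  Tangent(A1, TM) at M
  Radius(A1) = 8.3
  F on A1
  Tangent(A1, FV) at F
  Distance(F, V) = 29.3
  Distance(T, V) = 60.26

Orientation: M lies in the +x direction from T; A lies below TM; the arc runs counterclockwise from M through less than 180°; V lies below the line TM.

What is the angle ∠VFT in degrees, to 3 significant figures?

92.1°

Checks: |AF| = 8.300 ✓; ∠(AF, FV) = 90.00° ✓; |FV| = 29.30 ✓; |TV| = 60.26 ✓.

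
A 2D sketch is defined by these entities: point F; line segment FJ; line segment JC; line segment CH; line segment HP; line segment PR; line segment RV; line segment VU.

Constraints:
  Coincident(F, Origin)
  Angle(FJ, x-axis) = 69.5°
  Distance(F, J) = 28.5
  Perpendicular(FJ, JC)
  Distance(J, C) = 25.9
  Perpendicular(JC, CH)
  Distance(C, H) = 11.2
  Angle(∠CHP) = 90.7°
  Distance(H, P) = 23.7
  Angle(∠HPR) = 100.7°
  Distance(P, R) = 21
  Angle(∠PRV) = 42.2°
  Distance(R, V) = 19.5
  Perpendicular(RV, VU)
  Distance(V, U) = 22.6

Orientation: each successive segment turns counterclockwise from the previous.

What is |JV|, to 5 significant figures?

13.968

F is at the origin; FJ runs at 69.5° with length 28.5, so J = (9.9809, 26.695). The perpendicularity gives JC at right angles to FJ, so JC runs at 159.50°; with |JC| = 25.9, C = (-14.279, 35.766). The perpendicularity gives CH at right angles to JC, so CH runs at -110.50°; with |CH| = 11.2, H = (-18.201, 25.275). ∠CHP = 90.7° gives HP at -21.200° from the x-axis; with |HP| = 23.7, P = (3.8949, 16.704). ∠HPR = 100.7° gives PR at 58.100° from the x-axis; with |PR| = 21.0, R = (14.992, 34.533). ∠PRV = 42.2° gives RV at -164.10° from the x-axis; with |RV| = 19.5, V = (-3.7619, 29.190). Then |JV| = |V − J| = 13.968.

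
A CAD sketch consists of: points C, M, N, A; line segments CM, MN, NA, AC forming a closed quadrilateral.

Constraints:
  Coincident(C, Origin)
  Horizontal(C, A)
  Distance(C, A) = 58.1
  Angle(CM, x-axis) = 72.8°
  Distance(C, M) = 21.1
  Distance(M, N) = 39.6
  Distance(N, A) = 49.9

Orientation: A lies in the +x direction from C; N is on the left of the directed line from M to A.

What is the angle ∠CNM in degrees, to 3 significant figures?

11.5°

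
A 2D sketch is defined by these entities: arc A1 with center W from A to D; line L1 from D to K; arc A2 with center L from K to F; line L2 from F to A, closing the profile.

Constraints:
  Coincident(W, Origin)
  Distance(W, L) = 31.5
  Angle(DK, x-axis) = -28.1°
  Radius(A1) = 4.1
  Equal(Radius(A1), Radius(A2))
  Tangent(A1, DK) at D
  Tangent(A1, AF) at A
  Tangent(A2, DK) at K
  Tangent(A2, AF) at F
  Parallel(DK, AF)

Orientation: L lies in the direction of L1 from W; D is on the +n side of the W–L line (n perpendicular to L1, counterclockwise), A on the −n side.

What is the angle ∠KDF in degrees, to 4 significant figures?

14.59°

The slot axis is L1's direction at -28.1°, so u = (cos -28.1°, sin -28.1°) = (0.8821, -0.4710) and n = (−sin -28.1°, cos -28.1°) = (0.4710, 0.8821). W is at the origin and L lies 31.5 along u from W, so L = 31.5·u = (27.79, -14.84). Tangency of A1 to both parallel lines with radius 4.1 puts D and A at W ± 4.1·n: D = (1.931, 3.617), A = (-1.931, -3.617). Equal radii place K and F the same way about L: K = L + 4.1·n = (29.72, -11.22), F = L − 4.1·n = (25.86, -18.45). Then cos ∠KDF = DK·DF / (|DK||DF|), giving 14.59°.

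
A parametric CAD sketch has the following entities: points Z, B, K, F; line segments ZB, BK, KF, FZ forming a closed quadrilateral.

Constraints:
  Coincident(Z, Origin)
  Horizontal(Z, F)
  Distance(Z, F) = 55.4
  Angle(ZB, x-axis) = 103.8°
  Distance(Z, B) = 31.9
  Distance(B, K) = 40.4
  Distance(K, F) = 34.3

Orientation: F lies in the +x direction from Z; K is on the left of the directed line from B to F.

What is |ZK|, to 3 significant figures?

41.2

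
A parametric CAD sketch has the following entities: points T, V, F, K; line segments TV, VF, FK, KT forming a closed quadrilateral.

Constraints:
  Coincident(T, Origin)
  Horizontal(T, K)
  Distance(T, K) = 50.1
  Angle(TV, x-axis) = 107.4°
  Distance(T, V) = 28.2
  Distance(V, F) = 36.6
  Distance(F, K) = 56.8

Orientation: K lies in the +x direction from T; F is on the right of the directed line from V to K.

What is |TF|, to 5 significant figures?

11.260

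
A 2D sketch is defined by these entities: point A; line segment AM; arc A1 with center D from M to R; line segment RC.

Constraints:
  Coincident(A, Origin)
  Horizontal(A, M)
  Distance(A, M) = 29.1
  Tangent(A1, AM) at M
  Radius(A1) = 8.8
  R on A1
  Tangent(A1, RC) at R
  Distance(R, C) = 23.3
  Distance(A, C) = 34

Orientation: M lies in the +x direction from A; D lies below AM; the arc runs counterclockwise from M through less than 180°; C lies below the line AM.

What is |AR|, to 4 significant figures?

21.67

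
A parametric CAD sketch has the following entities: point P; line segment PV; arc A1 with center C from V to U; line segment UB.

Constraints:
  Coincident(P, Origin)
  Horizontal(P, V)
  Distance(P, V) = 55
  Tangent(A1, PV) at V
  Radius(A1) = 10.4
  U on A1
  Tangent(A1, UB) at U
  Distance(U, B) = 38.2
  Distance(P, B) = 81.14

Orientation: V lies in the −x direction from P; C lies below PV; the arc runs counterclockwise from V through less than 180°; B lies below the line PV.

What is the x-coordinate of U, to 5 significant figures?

-65.399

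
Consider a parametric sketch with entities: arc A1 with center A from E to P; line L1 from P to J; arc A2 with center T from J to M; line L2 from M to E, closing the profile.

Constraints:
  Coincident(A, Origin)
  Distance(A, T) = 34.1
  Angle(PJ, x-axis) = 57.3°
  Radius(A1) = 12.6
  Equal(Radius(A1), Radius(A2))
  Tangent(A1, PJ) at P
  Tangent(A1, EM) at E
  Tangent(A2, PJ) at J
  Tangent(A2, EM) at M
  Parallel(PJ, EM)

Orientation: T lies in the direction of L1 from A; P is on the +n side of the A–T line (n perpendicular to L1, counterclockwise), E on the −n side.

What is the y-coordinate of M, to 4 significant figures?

21.89

The slot axis is L1's direction at 57.3°, so u = (cos 57.3°, sin 57.3°) = (0.5402, 0.8415) and n = (−sin 57.3°, cos 57.3°) = (-0.8415, 0.5402). A is at the origin and T lies 34.1 along u from A, so T = 34.1·u = (18.42, 28.70). Tangency of A1 to both parallel lines with radius 12.6 puts P and E at A ± 12.6·n: P = (-10.60, 6.807), E = (10.60, -6.807). Equal radii place J and M the same way about T: J = T + 12.6·n = (7.819, 35.50), M = T − 12.6·n = (29.03, 21.89). So M.y = 21.89.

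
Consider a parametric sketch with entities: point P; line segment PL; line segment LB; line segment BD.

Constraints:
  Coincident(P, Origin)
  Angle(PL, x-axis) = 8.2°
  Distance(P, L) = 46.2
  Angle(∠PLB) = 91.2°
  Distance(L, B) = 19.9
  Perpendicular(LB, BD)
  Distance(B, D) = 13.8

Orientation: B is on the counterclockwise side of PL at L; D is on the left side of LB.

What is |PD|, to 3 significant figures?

38.5

P is at the origin; PL runs at 8.2° with length 46.2, so L = 46.2·(cos 8.2°, sin 8.2°) = (45.7, 6.59). ∠PLB = 91.2°, so LB runs at 8.2° + (180° − 91.2°) = 97.0° from the x-axis; with |LB| = 19.9, B = L + 19.9·(cos 97.0°, sin 97.0°) = (43.3, 26.3). LB ⟂ BD; with |BD| = 13.8 on the left of LB, D = B + 13.8·(-0.993, -0.122) = (29.6, 24.7). Then |PD| = |D − P| = 38.5.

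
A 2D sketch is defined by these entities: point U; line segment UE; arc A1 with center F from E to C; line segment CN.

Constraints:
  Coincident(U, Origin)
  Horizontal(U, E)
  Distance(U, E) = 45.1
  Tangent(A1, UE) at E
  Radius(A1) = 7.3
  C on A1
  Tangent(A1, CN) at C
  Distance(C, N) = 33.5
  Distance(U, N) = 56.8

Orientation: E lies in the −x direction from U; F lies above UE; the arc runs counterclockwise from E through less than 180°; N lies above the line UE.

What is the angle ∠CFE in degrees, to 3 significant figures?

92.4°

U is at the origin; UE is horizontal with |UE| = 45.1 and E on the −x side, so E = (-45.1, 0.00). Since A1 is tangent to UE there, FE ⟂ UE, so F = E + (0, 7.3) = (-45.1, 7.30). Since FC ⟂ CN (tangency), |FN| = √(7.3² + 33.5²) = 34.3 regardless of where C sits on A1. So N lies on both circle(U, 56.8) and circle(F, 34.3); the above-UE intersection is N = (-39.2, 41.1). C is the foot of the tangent from N: C = (-37.8, 7.61).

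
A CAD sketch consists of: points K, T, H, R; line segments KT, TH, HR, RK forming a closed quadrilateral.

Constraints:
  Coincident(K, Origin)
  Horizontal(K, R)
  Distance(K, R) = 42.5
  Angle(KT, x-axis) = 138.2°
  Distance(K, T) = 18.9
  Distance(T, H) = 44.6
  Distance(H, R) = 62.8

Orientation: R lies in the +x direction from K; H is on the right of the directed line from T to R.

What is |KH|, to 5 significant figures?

33.965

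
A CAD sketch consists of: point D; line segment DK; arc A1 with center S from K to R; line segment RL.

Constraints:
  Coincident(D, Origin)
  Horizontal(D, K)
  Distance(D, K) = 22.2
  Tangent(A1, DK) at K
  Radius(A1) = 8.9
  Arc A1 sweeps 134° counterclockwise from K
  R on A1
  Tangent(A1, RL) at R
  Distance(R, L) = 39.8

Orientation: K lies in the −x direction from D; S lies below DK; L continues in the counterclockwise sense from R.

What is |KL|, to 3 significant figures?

48.6

D is at the origin; D and K share the same y with |DK| = 22.2 and K on the −x side, so K = (-22.2, 0.00). Since A1 is tangent to DK there, SK ⟂ DK, so S = K + (0, -8.9) = (-22.2, -8.90). On A1, K sits at bearing 90° from S; a 134° counterclockwise sweep puts R at bearing 224°, so R = S + 8.9·(cos 224°, sin 224°) = (-28.6, -15.1). Tangency of A1 to RL means the radius SR is perpendicular to RL, so RL runs along (−sin 224°, cos 224°); with |RL| = 39.8, L = (-0.955, -43.7). Then |KL| = |L − K| = 48.6.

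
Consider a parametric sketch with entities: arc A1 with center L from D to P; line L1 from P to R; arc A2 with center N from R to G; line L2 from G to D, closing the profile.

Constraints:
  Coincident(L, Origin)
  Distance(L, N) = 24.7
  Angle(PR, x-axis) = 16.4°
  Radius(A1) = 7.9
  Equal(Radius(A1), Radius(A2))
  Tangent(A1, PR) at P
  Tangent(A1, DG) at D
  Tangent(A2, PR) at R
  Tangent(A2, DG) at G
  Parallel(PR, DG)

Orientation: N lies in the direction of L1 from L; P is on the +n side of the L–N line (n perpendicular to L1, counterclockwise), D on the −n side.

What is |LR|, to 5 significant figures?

25.933

The slot axis is L1's direction at 16.4°, so u = (cos 16.4°, sin 16.4°) = (0.95931, 0.28234) and n = (−sin 16.4°, cos 16.4°) = (-0.28234, 0.95931). L is at the origin and N lies 24.7 along u from L, so N = 24.7·u = (23.695, 6.9738). Tangency of A1 to both parallel lines with radius 7.9 puts P and D at L ± 7.9·n: P = (-2.2305, 7.5786), D = (2.2305, -7.5786). Equal radii place R and G the same way about N: R = N + 7.9·n = (21.465, 14.552), G = N − 7.9·n = (25.926, -0.60475). Then |LR| = |R − L| = 25.933.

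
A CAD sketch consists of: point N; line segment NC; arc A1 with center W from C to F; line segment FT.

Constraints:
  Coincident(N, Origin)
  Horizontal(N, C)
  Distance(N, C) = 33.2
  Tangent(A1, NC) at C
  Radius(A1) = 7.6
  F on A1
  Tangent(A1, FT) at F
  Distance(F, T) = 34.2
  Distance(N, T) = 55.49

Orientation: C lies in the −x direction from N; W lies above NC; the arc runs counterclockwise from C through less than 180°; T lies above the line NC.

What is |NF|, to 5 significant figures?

27.688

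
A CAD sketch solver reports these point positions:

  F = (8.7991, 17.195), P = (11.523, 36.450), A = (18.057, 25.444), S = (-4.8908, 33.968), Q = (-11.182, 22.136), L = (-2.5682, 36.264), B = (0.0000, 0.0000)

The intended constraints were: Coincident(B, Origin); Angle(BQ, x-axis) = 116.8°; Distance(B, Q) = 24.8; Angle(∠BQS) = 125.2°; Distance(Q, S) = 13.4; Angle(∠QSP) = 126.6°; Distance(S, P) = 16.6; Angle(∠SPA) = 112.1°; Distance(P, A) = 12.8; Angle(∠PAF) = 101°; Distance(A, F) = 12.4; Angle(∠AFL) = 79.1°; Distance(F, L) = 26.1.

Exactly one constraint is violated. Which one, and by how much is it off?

Distance(F, L) = 26.1 — off by 3.90.

B = (0.00, 0.00) ✓; BQ at 116.8° ✓; |BQ| = 24.80 ✓; ∠BQS = 125.2° ✓; |QS| = 13.40 ✓; ∠QSP = 126.6° ✓; |SP| = 16.60 ✓; ∠SPA = 112.1° ✓; |PA| = 12.80 ✓; ∠PAF = 101.0° ✓; |AF| = 12.40 ✓; ∠AFL = 79.10° ✓; |FL| = 22.20 ✗.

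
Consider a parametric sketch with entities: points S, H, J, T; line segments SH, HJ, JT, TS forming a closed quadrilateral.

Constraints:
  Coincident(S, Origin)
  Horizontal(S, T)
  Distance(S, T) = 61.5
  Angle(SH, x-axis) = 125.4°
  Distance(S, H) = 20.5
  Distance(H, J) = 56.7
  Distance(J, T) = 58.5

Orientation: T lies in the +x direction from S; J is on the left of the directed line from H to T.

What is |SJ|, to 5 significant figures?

60.971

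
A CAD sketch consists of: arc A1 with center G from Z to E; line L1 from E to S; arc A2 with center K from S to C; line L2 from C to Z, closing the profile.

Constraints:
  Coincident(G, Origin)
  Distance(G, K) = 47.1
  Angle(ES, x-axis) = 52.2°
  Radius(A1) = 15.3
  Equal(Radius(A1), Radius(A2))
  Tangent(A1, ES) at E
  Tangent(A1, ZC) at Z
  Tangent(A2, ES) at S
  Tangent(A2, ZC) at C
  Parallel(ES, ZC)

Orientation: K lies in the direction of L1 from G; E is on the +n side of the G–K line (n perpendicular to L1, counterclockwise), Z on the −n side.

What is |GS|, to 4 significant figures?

49.52

The slot axis is L1's direction at 52.2°, so u = (cos 52.2°, sin 52.2°) = (0.6129, 0.7902) and n = (−sin 52.2°, cos 52.2°) = (-0.7902, 0.6129). G is at the origin and K lies 47.1 along u from G, so K = 47.1·u = (28.87, 37.22). Tangency of A1 to both parallel lines with radius 15.3 puts E and Z at G ± 15.3·n: E = (-12.09, 9.377), Z = (12.09, -9.377). Equal radii place S and C the same way about K: S = K + 15.3·n = (16.78, 46.59), C = K − 15.3·n = (40.96, 27.84). Then |GS| = |S − G| = 49.52.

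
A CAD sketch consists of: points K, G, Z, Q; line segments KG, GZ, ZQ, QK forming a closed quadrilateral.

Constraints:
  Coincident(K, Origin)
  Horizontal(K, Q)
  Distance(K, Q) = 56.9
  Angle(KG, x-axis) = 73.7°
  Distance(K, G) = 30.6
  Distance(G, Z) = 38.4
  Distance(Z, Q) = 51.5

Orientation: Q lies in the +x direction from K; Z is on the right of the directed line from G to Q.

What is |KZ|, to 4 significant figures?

10.88

Checks: |GZ| = 38.40 ✓; |ZQ| = 51.50 ✓.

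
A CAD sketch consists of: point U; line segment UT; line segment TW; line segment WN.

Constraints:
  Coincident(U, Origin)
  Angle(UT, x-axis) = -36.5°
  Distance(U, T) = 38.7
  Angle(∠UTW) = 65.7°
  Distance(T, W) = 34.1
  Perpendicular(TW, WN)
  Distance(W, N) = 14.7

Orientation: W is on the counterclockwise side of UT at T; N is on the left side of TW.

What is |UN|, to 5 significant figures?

27.450

U is at the origin; UT runs at -36.5° with length 38.7, so T = 38.7·(cos -36.5°, sin -36.5°) = (31.109, -23.020). ∠UTW = 65.7°, so TW runs at -36.5° + (180° − 65.7°) = 77.800° from the x-axis; with |TW| = 34.1, W = T + 34.1·(cos 77.800°, sin 77.800°) = (38.315, 10.310). The perpendicularity gives WN at right angles to TW; with |WN| = 14.7 on the left of TW, N = W + 14.7·(-0.97742, 0.21132) = (23.947, 13.417). Then |UN| = |N − U| = 27.450.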